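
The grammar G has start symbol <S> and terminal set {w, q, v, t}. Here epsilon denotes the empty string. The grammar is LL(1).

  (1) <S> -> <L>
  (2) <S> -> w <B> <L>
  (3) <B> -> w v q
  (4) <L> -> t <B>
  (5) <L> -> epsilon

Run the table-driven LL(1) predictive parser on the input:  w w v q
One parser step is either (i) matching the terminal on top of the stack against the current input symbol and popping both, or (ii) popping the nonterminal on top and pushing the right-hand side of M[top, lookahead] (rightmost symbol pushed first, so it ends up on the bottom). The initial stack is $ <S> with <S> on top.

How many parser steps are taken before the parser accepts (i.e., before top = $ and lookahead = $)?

step 1: stack=$ <S>  input=w w v q $  — expand <S> -> w <B> <L>
step 2: stack=$ <L> <B> w  input=w w v q $  — match w
step 3: stack=$ <L> <B>  input=w v q $  — expand <B> -> w v q
step 4: stack=$ <L> q v w  input=w v q $  — match w
step 5: stack=$ <L> q v  input=v q $  — match v
step 6: stack=$ <L> q  input=q $  — match q
step 7: stack=$ <L>  input=$  — expand <L> -> epsilon
Accept reached after 7 steps.

7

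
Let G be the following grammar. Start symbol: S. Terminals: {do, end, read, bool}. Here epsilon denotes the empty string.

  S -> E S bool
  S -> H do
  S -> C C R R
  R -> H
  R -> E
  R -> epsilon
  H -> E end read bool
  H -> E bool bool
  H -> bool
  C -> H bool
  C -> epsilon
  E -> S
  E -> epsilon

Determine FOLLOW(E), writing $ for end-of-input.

FIRST(S) = {epsilon, bool, end}  (via E S bool, H do, C C R R)
FIRST(E) = {epsilon, bool, end}  (via S)
FIRST(H) = {bool, end}  (via E end read bool, E bool bool)
FIRST(R) = {epsilon, bool, end}  (via H, E)
FIRST(C) = {epsilon, bool, end}  (via H bool)
FOLLOW(S) includes $ since S is the start symbol.
FOLLOW(S): in S->E S bool, S is followed by bool with FIRST {bool}; in E->S, the suffix after S is empty, so FOLLOW(S) ⊇ FOLLOW(E) = {$, bool, end}. Thus FOLLOW(S) = {$, bool, end}.
FOLLOW(R): in S->C C R R (occurrence 1), R is followed by R with FIRST {epsilon, bool, end}; in S->C C R R (occurrence 1), the suffix after R is nullable, so FOLLOW(R) ⊇ FOLLOW(S) = {$, bool, end}; in S->C C R R (occurrence 2), the suffix after R is empty, so FOLLOW(R) ⊇ FOLLOW(S) = {$, bool, end}. Thus FOLLOW(R) = {$, bool, end}.
FOLLOW(H): in S->H do, H is followed by do with FIRST {do}; in R->H, the suffix after H is empty, so FOLLOW(H) ⊇ FOLLOW(R) = {$, bool, end}; in C->H bool, H is followed by bool with FIRST {bool}. Thus FOLLOW(H) = {$, bool, do, end}.
FOLLOW(C): in S->C C R R (occurrence 1), C is followed by C R R with FIRST {epsilon, bool, end}; in S->C C R R (occurrence 1), the suffix after C is nullable, so FOLLOW(C) ⊇ FOLLOW(S) = {$, bool, end}; in S->C C R R (occurrence 2), C is followed by R R with FIRST {epsilon, bool, end}; in S->C C R R (occurrence 2), the suffix after C is nullable, so FOLLOW(C) ⊇ FOLLOW(S) = {$, bool, end}. Thus FOLLOW(C) = {$, bool, end}.
FOLLOW(E): in S->E S bool, E is followed by S bool with FIRST {bool, end}; in R->E, the suffix after E is empty, so FOLLOW(E) ⊇ FOLLOW(R) = {$, bool, end}; in H->E end read bool, E is followed by end read bool with FIRST {end}; in H->E bool bool, E is followed by bool bool with FIRST {bool}. Thus FOLLOW(E) = {$, bool, end}.

{$, bool, end}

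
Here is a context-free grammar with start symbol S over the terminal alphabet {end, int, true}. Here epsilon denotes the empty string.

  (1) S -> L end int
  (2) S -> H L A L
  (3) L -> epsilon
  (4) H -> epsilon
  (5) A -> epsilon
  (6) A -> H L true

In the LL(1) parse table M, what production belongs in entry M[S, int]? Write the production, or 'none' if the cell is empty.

FIRST(L) = {epsilon}
FIRST(H) = {epsilon}
FIRST(A) = {epsilon, true}  (via H L true)
FIRST(S) = {epsilon, end, true}  (via L end int, H L A L)
FOLLOW(S) includes $ since S is the start symbol.
FOLLOW(S): S appears on no right-hand side. Thus FOLLOW(S) = {$}.
For S -> L end int: FIRST(L end int) = {end}, so it goes in M[S, t] for t ∈ {end}.
For S -> H L A L: FIRST(H L A L) = {epsilon, true}, so it goes in M[S, t] for t ∈ {true}; since epsilon ∈ FIRST, also for every t ∈ FOLLOW(S) = {$}.
None of these place a production in M[S, int].

none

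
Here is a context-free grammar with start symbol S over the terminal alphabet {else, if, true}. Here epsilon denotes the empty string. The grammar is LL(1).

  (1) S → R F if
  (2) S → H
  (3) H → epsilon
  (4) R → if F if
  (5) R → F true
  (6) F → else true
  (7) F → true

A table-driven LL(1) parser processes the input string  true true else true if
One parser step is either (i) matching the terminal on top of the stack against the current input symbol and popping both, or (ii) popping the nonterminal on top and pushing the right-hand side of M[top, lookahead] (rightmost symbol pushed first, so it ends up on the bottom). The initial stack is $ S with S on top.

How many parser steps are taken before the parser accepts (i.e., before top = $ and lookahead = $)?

step 1: stack=$ S  input=true true else true if $  — expand S → R F if
step 2: stack=$ if F R  input=true true else true if $  — expand R → F true
step 3: stack=$ if F true F  input=true true else true if $  — expand F → true
step 4: stack=$ if F true true  input=true true else true if $  — match true
step 5: stack=$ if F true  input=true else true if $  — match true
step 6: stack=$ if F  input=else true if $  — expand F → else true
step 7: stack=$ if true else  input=else true if $  — match else
step 8: stack=$ if true  input=true if $  — match true
step 9: stack=$ if  input=if $  — match if
Accept reached after 9 steps.

9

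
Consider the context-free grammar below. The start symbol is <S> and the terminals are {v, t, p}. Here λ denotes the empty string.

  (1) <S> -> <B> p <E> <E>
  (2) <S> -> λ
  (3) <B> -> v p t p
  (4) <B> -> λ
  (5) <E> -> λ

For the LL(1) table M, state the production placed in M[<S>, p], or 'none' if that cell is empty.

FIRST(<B>): from <B>->v p t p we get {v}; from <B>->λ we get {λ}. So FIRST(<B>) = {λ, v}.
FIRST(<E>): from <E>->λ we get {λ}. So FIRST(<E>) = {λ}.
FIRST(<S>): from <S>-><B> p <E> <E> we get {p, v}; from <S>->λ we get {λ}. So FIRST(<S>) = {λ, p, v}.
FOLLOW(<S>) includes $ since <S> is the start symbol.
FOLLOW(<S>): <S> appears on no right-hand side. Thus FOLLOW(<S>) = {$}.
For <S> -> <B> p <E> <E>: FIRST(<B> p <E> <E>) = {p, v}, so it goes in M[<S>, t] for t ∈ {p, v}.
For <S> -> λ: FIRST(λ) = {λ}, so it goes in M[<S>, t] for t ∈ {}; since λ ∈ FIRST, also for every t ∈ FOLLOW(<S>) = {$}.

<S> -> <B> p <E> <E>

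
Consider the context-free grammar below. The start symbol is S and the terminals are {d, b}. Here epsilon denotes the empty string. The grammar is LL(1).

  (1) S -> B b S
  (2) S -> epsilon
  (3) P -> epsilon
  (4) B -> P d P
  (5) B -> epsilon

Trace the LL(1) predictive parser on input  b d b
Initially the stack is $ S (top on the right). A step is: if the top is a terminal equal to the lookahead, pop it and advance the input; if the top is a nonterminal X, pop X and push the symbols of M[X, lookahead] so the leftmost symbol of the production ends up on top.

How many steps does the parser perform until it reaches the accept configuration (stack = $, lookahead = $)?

      Stack        Input    Action
   1  $ S          b d b $  expand S -> B b S
   2  $ S b B      b d b $  expand B -> epsilon
   3  $ S b        b d b $  match b
   4  $ S          d b $    expand S -> B b S
   5  $ S b B      d b $    expand B -> P d P
   6  $ S b P d P  d b $    expand P -> epsilon
   7  $ S b P d    d b $    match d
   8  $ S b P      b $      expand P -> epsilon
   9  $ S b        b $      match b
  10  $ S          $        expand S -> epsilon
Accept reached after 10 steps.

10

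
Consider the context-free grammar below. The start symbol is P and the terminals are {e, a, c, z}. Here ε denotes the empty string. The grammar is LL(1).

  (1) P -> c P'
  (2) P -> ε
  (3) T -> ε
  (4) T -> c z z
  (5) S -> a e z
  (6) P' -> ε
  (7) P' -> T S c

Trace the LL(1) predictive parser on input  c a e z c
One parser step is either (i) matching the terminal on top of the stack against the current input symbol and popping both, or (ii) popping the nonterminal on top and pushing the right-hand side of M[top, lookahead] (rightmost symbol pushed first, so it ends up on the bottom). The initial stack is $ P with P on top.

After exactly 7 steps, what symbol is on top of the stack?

step 1: stack=$ P  input=c a e z c $  — expand P -> c P'
step 2: stack=$ P' c  input=c a e z c $  — match c
step 3: stack=$ P'  input=a e z c $  — expand P' -> T S c
step 4: stack=$ c S T  input=a e z c $  — expand T -> ε
step 5: stack=$ c S  input=a e z c $  — expand S -> a e z
step 6: stack=$ c z e a  input=a e z c $  — match a
step 7: stack=$ c z e  input=e z c $  — match e
Stack after step 7: $ c z (top = z).

z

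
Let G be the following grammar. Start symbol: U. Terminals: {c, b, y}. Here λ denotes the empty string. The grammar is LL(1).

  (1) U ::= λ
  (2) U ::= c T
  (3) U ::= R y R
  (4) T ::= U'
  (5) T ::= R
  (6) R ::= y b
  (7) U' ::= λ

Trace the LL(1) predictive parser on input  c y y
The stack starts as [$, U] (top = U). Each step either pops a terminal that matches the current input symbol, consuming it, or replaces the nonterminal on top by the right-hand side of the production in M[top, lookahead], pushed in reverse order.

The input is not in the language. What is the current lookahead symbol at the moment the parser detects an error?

y

     Stack  Input    Action
  1  $ U    c y y $  expand U ::= c T
  2  $ T c  c y y $  match c
  3  $ T    y y $    expand T ::= R
  4  $ R    y y $    expand R ::= y b
  5  $ b y  y y $    match y
  6  $ b    y $      error: top is terminal b but lookahead is y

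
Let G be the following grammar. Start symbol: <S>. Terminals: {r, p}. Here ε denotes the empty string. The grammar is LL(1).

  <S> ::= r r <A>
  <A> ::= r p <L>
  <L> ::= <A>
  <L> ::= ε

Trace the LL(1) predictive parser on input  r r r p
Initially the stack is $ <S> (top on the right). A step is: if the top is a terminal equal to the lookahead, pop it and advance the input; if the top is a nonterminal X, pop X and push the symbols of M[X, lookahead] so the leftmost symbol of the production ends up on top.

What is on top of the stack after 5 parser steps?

p

     Stack      Input      Action
  1  $ <S>      r r r p $  expand <S> ::= r r <A>
  2  $ <A> r r  r r r p $  match r
  3  $ <A> r    r r p $    match r
  4  $ <A>      r p $      expand <A> ::= r p <L>
  5  $ <L> p r  r p $      match r
Stack after step 5: $ <L> p (top = p).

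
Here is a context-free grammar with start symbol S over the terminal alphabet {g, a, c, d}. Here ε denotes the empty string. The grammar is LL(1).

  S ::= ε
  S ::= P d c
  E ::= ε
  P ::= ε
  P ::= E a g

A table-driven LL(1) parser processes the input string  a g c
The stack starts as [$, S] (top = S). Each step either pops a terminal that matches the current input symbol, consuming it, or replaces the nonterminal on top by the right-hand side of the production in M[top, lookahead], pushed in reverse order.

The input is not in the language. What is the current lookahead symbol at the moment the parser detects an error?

c

     Stack        Input    Action
  1  $ S          a g c $  expand S ::= P d c
  2  $ c d P      a g c $  expand P ::= E a g
  3  $ c d g a E  a g c $  expand E ::= ε
  4  $ c d g a    a g c $  match a
  5  $ c d g      g c $    match g
  6  $ c d        c $      error: top is terminal d but lookahead is c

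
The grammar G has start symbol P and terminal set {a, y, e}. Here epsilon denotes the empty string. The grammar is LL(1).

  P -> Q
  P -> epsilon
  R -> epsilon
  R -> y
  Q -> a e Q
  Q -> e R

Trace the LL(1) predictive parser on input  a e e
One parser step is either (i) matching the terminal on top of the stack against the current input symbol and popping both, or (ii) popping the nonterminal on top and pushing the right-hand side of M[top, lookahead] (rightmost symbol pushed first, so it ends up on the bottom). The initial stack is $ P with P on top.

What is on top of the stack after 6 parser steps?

step 1: stack=$ P  input=a e e $  — expand P -> Q
step 2: stack=$ Q  input=a e e $  — expand Q -> a e Q
step 3: stack=$ Q e a  input=a e e $  — match a
step 4: stack=$ Q e  input=e e $  — match e
step 5: stack=$ Q  input=e $  — expand Q -> e R
step 6: stack=$ R e  input=e $  — match e
Stack after step 6: $ R (top = R).

R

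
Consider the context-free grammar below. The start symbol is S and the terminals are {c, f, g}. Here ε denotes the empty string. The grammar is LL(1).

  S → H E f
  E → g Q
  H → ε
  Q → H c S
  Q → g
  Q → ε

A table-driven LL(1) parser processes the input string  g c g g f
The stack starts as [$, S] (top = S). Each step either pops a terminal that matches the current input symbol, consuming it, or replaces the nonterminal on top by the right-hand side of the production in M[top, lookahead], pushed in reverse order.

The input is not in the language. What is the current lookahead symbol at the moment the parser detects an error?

$

      Stack      Input        Action
   1  $ S        g c g g f $  expand S → H E f
   2  $ f E H    g c g g f $  expand H → ε
   3  $ f E      g c g g f $  expand E → g Q
   4  $ f Q g    g c g g f $  match g
   5  $ f Q      c g g f $    expand Q → H c S
   6  $ f S c H  c g g f $    expand H → ε
   7  $ f S c    c g g f $    match c
   8  $ f S      g g f $      expand S → H E f
   9  $ f f E H  g g f $      expand H → ε
  10  $ f f E    g g f $      expand E → g Q
  11  $ f f Q g  g g f $      match g
  12  $ f f Q    g f $        expand Q → g
  13  $ f f g    g f $        match g
  14  $ f f      f $          match f
  15  $ f        $            error: top is terminal f but lookahead is $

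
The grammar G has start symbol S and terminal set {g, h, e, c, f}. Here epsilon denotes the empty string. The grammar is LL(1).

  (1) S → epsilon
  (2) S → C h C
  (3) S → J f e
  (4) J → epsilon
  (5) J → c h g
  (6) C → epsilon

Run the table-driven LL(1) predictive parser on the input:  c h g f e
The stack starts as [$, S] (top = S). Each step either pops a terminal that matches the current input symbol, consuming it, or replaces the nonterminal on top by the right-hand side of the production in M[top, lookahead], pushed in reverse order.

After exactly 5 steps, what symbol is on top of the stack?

step 1: stack=$ S  input=c h g f e $  — expand S → J f e
step 2: stack=$ e f J  input=c h g f e $  — expand J → c h g
step 3: stack=$ e f g h c  input=c h g f e $  — match c
step 4: stack=$ e f g h  input=h g f e $  — match h
step 5: stack=$ e f g  input=g f e $  — match g
Stack after step 5: $ e f (top = f).

f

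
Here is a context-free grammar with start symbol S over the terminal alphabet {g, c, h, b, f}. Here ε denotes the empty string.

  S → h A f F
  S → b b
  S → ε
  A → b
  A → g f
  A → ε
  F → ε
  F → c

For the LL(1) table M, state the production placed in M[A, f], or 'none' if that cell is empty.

FIRST(S): from S→h A f F we get {h}; from S→b b we get {b}; from S→ε we get {ε}. So FIRST(S) = {ε, b, h}.
FIRST(A): from A→b we get {b}; from A→g f we get {g}; from A→ε we get {ε}. So FIRST(A) = {ε, b, g}.
FIRST(F): from F→ε we get {ε}; from F→c we get {c}. So FIRST(F) = {ε, c}.
FOLLOW(S) includes $ since S is the start symbol.
FOLLOW(A): in S→h A f F, A is followed by f F with FIRST {f}. Thus FOLLOW(A) = {f}.
For A → b: FIRST(b) = {b}, so it goes in M[A, t] for t ∈ {b}.
For A → g f: FIRST(g f) = {g}, so it goes in M[A, t] for t ∈ {g}.
For A → ε: FIRST(ε) = {ε}, so it goes in M[A, t] for t ∈ {}; since ε ∈ FIRST, also for every t ∈ FOLLOW(A) = {f}.

A → ε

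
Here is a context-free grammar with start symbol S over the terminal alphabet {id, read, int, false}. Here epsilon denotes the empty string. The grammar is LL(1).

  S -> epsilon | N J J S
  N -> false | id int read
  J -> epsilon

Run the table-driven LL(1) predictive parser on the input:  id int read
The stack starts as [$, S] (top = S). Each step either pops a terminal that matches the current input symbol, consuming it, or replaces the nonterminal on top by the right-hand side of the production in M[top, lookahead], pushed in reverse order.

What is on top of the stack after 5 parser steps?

J

step 1: stack=$ S  input=id int read $  — expand S -> N J J S
step 2: stack=$ S J J N  input=id int read $  — expand N -> id int read
step 3: stack=$ S J J read int id  input=id int read $  — match id
step 4: stack=$ S J J read int  input=int read $  — match int
step 5: stack=$ S J J read  input=read $  — match read
Stack after step 5: $ S J J (top = J).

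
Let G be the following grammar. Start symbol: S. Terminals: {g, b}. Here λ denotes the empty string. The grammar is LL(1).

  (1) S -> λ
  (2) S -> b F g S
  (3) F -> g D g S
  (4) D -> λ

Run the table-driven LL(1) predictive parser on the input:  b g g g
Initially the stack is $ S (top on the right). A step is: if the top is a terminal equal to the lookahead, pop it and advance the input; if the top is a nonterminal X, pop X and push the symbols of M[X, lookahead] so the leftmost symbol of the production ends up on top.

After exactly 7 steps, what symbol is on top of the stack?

step 1: stack=$ S  input=b g g g $  — expand S -> b F g S
step 2: stack=$ S g F b  input=b g g g $  — match b
step 3: stack=$ S g F  input=g g g $  — expand F -> g D g S
step 4: stack=$ S g S g D g  input=g g g $  — match g
step 5: stack=$ S g S g D  input=g g $  — expand D -> λ
step 6: stack=$ S g S g  input=g g $  — match g
step 7: stack=$ S g S  input=g $  — expand S -> λ
Stack after step 7: $ S g (top = g).

g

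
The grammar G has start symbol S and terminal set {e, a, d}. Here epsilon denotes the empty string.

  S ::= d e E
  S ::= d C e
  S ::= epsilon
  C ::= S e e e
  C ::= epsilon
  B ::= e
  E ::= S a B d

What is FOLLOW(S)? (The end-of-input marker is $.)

FIRST(S): from S::=d e E we get {d}; from S::=d C e we get {d}; from S::=epsilon we get {epsilon}. So FIRST(S) = {epsilon, d}.
FIRST(B): from B::=e we get {e}. So FIRST(B) = {e}.
FIRST(C): from C::=S e e e we get {d, e}; from C::=epsilon we get {epsilon}. So FIRST(C) = {epsilon, d, e}.
FIRST(E): from E::=S a B d we get {a, d}. So FIRST(E) = {a, d}.
FOLLOW(S) includes $ since S is the start symbol.
FOLLOW(S): in C::=S e e e, S is followed by e e e with FIRST {e}; in E::=S a B d, S is followed by a B d with FIRST {a}. Thus FOLLOW(S) = {$, a, e}.
FOLLOW(C): in S::=d C e, C is followed by e with FIRST {e}. Thus FOLLOW(C) = {e}.
FOLLOW(B): in E::=S a B d, B is followed by d with FIRST {d}. Thus FOLLOW(B) = {d}.
FOLLOW(E): in S::=d e E, the suffix after E is empty, so FOLLOW(E) ⊇ FOLLOW(S) = {$, a, e}. Thus FOLLOW(E) = {$, a, e}.

{$, a, e}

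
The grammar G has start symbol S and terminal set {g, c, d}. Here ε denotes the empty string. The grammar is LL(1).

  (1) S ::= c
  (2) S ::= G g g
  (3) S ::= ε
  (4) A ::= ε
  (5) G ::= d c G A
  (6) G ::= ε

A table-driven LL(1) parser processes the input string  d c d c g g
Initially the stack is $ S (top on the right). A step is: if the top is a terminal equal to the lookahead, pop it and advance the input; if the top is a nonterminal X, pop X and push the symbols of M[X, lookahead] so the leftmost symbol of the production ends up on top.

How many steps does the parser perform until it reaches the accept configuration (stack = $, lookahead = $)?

step 1: stack=$ S  input=d c d c g g $  — expand S ::= G g g
step 2: stack=$ g g G  input=d c d c g g $  — expand G ::= d c G A
step 3: stack=$ g g A G c d  input=d c d c g g $  — match d
step 4: stack=$ g g A G c  input=c d c g g $  — match c
step 5: stack=$ g g A G  input=d c g g $  — expand G ::= d c G A
step 6: stack=$ g g A A G c d  input=d c g g $  — match d
step 7: stack=$ g g A A G c  input=c g g $  — match c
step 8: stack=$ g g A A G  input=g g $  — expand G ::= ε
step 9: stack=$ g g A A  input=g g $  — expand A ::= ε
step 10: stack=$ g g A  input=g g $  — expand A ::= ε
step 11: stack=$ g g  input=g g $  — match g
step 12: stack=$ g  input=g $  — match g
Accept reached after 12 steps.

12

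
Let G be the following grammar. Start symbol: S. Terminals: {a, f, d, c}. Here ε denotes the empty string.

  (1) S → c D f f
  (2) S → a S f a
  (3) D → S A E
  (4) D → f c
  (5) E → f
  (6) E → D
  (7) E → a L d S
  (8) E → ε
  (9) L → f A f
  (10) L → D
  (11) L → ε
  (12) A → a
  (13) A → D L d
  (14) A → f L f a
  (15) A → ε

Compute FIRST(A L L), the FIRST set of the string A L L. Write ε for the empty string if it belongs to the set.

FIRST(S): from S→c D f f we get {c}; from S→a S f a we get {a}. So FIRST(S) = {a, c}.
FIRST(D): from D→S A E we get {a, c}; from D→f c we get {f}. So FIRST(D) = {a, c, f}.
FIRST(E): from E→f we get {f}; from E→D we get {a, c, f}; from E→a L d S we get {a}; from E→ε we get {ε}. So FIRST(E) = {ε, a, c, f}.
FIRST(L): from L→f A f we get {f}; from L→D we get {a, c, f}; from L→ε we get {ε}. So FIRST(L) = {ε, a, c, f}.
FIRST(A): from A→a we get {a}; from A→D L d we get {a, c, f}; from A→f L f a we get {f}; from A→ε we get {ε}. So FIRST(A) = {ε, a, c, f}.
FIRST(A L L): take FIRST of each symbol in turn, carrying on past any symbol whose FIRST contains ε; result {ε, a, c, f}.

{ε, a, c, f}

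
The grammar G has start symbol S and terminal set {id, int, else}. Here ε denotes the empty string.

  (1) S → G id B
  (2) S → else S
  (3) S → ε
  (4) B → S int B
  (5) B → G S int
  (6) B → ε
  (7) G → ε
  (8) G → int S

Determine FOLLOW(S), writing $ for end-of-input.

FIRST(G) = {ε, int}
FIRST(S) = {ε, else, id, int}  (via G id B)
FIRST(B) = {ε, else, id, int}  (via S int B, G S int)
FOLLOW(S) includes $ since S is the start symbol.
FOLLOW(G): in S→G id B, G is followed by id B with FIRST {id}; in B→G S int, G is followed by S int with FIRST {else, id, int}. Thus FOLLOW(G) = {else, id, int}.
FOLLOW(S): in S→else S, the suffix after S is empty (adds nothing new); in B→S int B, S is followed by int B with FIRST {int}; in B→G S int, S is followed by int with FIRST {int}; in G→int S, the suffix after S is empty, so FOLLOW(S) ⊇ FOLLOW(G) = {else, id, int}. Thus FOLLOW(S) = {$, else, id, int}.
FOLLOW(B): in S→G id B, the suffix after B is empty, so FOLLOW(B) ⊇ FOLLOW(S) = {$, else, id, int}; in B→S int B, the suffix after B is empty (adds nothing new). Thus FOLLOW(B) = {$, else, id, int}.

{$, else, id, int}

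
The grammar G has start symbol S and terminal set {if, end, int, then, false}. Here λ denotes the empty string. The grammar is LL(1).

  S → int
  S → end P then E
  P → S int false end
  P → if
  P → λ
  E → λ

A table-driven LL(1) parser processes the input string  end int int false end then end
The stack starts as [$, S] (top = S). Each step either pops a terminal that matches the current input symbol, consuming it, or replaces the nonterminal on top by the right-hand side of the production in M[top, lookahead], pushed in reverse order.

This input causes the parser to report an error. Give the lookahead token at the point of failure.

end

step 1: stack=$ S  input=end int int false end then end $  — expand S → end P then E
step 2: stack=$ E then P end  input=end int int false end then end $  — match end
step 3: stack=$ E then P  input=int int false end then end $  — expand P → S int false end
step 4: stack=$ E then end false int S  input=int int false end then end $  — expand S → int
step 5: stack=$ E then end false int int  input=int int false end then end $  — match int
step 6: stack=$ E then end false int  input=int false end then end $  — match int
step 7: stack=$ E then end false  input=false end then end $  — match false
step 8: stack=$ E then end  input=end then end $  — match end
step 9: stack=$ E then  input=then end $  — match then
step 10: stack=$ E  input=end $  — error: M[E, end] is empty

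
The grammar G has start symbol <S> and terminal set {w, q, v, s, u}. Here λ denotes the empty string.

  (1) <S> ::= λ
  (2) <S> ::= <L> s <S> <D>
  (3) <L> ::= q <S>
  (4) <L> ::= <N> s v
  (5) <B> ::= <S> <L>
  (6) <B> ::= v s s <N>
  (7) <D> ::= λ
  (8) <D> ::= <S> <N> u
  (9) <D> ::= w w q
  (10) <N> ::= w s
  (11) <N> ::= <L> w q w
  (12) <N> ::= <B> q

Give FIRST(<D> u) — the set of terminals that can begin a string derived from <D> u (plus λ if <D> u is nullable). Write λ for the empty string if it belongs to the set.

{q, u, v, w}

FIRST(<S>) = {λ, q, v, w}  (via <L> s <S> <D>)
FIRST(<L>) = {q, v, w}  (via <N> s v)
FIRST(<B>) = {q, v, w}  (via <S> <L>)
FIRST(<N>) = {q, v, w}  (via <L> w q w, <B> q)
FIRST(<D>) = {λ, q, v, w}  (via <S> <N> u)
FIRST(<D> u): take FIRST of each symbol in turn, carrying on past any symbol whose FIRST contains λ; result {q, u, v, w}.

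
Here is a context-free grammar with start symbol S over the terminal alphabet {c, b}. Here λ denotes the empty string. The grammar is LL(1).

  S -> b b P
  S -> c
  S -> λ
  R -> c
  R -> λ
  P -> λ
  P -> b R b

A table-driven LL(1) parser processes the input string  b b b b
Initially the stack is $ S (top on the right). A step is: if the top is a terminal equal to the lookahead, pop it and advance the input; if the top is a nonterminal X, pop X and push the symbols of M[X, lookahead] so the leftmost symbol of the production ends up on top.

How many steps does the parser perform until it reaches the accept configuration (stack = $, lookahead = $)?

step 1: stack=$ S  input=b b b b $  — expand S -> b b P
step 2: stack=$ P b b  input=b b b b $  — match b
step 3: stack=$ P b  input=b b b $  — match b
step 4: stack=$ P  input=b b $  — expand P -> b R b
step 5: stack=$ b R b  input=b b $  — match b
step 6: stack=$ b R  input=b $  — expand R -> λ
step 7: stack=$ b  input=b $  — match b
Accept reached after 7 steps.

7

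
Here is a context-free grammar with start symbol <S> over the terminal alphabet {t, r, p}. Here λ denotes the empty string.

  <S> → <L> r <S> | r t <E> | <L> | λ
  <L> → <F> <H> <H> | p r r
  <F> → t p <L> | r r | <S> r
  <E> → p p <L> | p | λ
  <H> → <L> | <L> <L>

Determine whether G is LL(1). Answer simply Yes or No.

FIRST(<S>) = {λ, p, r, t}
FIRST(<L>) = {p, r, t}
FIRST(<F>) = {p, r, t}
FIRST(<E>) = {λ, p}
FIRST(<H>) = {p, r, t}
FOLLOW(<S>) = {$, r}
FOLLOW(<L>) = {$, p, r, t}
FOLLOW(<F>) = {p, r, t}
FOLLOW(<E>) = {$, r}
FOLLOW(<H>) = {$, p, r, t}
Cell M[<E>, p] receives both <E> → p p <L> and <E> → p — the grammar is not LL(1).

No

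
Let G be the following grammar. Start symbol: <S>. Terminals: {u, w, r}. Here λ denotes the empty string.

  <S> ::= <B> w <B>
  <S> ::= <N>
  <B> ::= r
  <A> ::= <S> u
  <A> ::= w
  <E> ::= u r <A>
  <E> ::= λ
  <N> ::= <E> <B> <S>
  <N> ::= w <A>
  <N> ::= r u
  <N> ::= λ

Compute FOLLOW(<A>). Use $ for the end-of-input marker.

FIRST(<B>) = {r}
FIRST(<E>) = {λ, u}
FIRST(<N>) = {λ, r, u, w}  (via <E> <B> <S>)
FIRST(<S>) = {λ, r, u, w}  (via <B> w <B>, <N>)
FIRST(<A>) = {r, u, w}  (via <S> u)
FOLLOW(<S>) includes $ since <S> is the start symbol.
FOLLOW(<E>): in <N>::=<E> <B> <S>, <E> is followed by <B> <S> with FIRST {r}. Thus FOLLOW(<E>) = {r}.
FOLLOW(<S>): in <A>::=<S> u, <S> is followed by u with FIRST {u}; in <N>::=<E> <B> <S>, the suffix after <S> is empty, so FOLLOW(<S>) ⊇ FOLLOW(<N>) = {$, u}. Thus FOLLOW(<S>) = {$, u}.
FOLLOW(<N>): in <S>::=<N>, the suffix after <N> is empty, so FOLLOW(<N>) ⊇ FOLLOW(<S>) = {$, u}. Thus FOLLOW(<N>) = {$, u}.
FOLLOW(<B>): in <S>::=<B> w <B> (occurrence 1), <B> is followed by w <B> with FIRST {w}; in <S>::=<B> w <B> (occurrence 2), the suffix after <B> is empty, so FOLLOW(<B>) ⊇ FOLLOW(<S>) = {$, u}; in <N>::=<E> <B> <S>, <B> is followed by <S> with FIRST {λ, r, u, w}; in <N>::=<E> <B> <S>, the suffix after <B> is nullable, so FOLLOW(<B>) ⊇ FOLLOW(<N>) = {$, u}. Thus FOLLOW(<B>) = {$, r, u, w}.
FOLLOW(<A>): in <E>::=u r <A>, the suffix after <A> is empty, so FOLLOW(<A>) ⊇ FOLLOW(<E>) = {r}; in <N>::=w <A>, the suffix after <A> is empty, so FOLLOW(<A>) ⊇ FOLLOW(<N>) = {$, u}. Thus FOLLOW(<A>) = {$, r, u}.

{$, r, u}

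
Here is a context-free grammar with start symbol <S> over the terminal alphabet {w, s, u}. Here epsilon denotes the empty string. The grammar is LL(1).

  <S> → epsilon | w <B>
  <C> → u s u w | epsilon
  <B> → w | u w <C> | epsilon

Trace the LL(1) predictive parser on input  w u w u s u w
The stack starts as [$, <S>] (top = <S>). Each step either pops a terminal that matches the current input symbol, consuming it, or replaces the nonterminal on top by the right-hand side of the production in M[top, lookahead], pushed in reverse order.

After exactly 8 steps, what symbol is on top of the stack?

step 1: stack=$ <S>  input=w u w u s u w $  — expand <S> → w <B>
step 2: stack=$ <B> w  input=w u w u s u w $  — match w
step 3: stack=$ <B>  input=u w u s u w $  — expand <B> → u w <C>
step 4: stack=$ <C> w u  input=u w u s u w $  — match u
step 5: stack=$ <C> w  input=w u s u w $  — match w
step 6: stack=$ <C>  input=u s u w $  — expand <C> → u s u w
step 7: stack=$ w u s u  input=u s u w $  — match u
step 8: stack=$ w u s  input=s u w $  — match s
Stack after step 8: $ w u (top = u).

u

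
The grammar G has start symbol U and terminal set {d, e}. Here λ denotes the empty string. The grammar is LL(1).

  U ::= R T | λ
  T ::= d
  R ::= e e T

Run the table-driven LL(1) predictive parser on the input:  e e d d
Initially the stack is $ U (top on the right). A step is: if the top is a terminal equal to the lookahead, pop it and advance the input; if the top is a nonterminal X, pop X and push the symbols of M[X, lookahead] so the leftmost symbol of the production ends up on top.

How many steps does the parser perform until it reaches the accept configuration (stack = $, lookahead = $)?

8

     Stack      Input      Action
  1  $ U        e e d d $  expand U ::= R T
  2  $ T R      e e d d $  expand R ::= e e T
  3  $ T T e e  e e d d $  match e
  4  $ T T e    e d d $    match e
  5  $ T T      d d $      expand T ::= d
  6  $ T d      d d $      match d
  7  $ T        d $        expand T ::= d
  8  $ d        d $        match d
Accept reached after 8 steps.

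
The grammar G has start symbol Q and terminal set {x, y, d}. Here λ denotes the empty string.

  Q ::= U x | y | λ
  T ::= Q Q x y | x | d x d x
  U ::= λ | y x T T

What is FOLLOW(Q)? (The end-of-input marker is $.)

{$, x, y}

FIRST(U) = {λ, y}
FIRST(Q) = {λ, x, y}  (via U x)
FIRST(T) = {d, x, y}  (via Q Q x y)
FOLLOW(Q) includes $ since Q is the start symbol.
FOLLOW(Q): in T::=Q Q x y (occurrence 1), Q is followed by Q x y with FIRST {x, y}; in T::=Q Q x y (occurrence 2), Q is followed by x y with FIRST {x}. Thus FOLLOW(Q) = {$, x, y}.
FOLLOW(U): in Q::=U x, U is followed by x with FIRST {x}. Thus FOLLOW(U) = {x}.
FOLLOW(T): in U::=y x T T (occurrence 1), T is followed by T with FIRST {d, x, y}; in U::=y x T T (occurrence 2), the suffix after T is empty, so FOLLOW(T) ⊇ FOLLOW(U) = {x}. Thus FOLLOW(T) = {d, x, y}.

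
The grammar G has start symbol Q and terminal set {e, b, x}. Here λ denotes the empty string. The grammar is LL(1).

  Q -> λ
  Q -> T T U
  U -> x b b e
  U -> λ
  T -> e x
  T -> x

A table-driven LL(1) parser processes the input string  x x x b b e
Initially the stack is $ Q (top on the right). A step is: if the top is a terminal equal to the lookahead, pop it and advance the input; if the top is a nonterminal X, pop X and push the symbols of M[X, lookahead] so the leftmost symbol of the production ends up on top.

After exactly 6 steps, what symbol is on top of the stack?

x

step 1: stack=$ Q  input=x x x b b e $  — expand Q -> T T U
step 2: stack=$ U T T  input=x x x b b e $  — expand T -> x
step 3: stack=$ U T x  input=x x x b b e $  — match x
step 4: stack=$ U T  input=x x b b e $  — expand T -> x
step 5: stack=$ U x  input=x x b b e $  — match x
step 6: stack=$ U  input=x b b e $  — expand U -> x b b e
Stack after step 6: $ e b b x (top = x).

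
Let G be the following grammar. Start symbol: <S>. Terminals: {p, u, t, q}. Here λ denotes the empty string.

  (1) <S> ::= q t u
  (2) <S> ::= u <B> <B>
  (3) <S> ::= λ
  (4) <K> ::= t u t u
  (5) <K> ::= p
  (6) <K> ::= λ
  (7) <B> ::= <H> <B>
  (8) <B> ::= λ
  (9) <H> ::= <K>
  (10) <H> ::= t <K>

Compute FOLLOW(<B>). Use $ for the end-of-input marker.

{$, p, t}

FIRST(<S>): from <S>::=q t u we get {q}; from <S>::=u <B> <B> we get {u}; from <S>::=λ we get {λ}. So FIRST(<S>) = {λ, q, u}.
FIRST(<K>): from <K>::=t u t u we get {t}; from <K>::=p we get {p}; from <K>::=λ we get {λ}. So FIRST(<K>) = {λ, p, t}.
FIRST(<H>): from <H>::=<K> we get {λ, p, t}; from <H>::=t <K> we get {t}. So FIRST(<H>) = {λ, p, t}.
FIRST(<B>): from <B>::=<H> <B> we get {λ, p, t}; from <B>::=λ we get {λ}. So FIRST(<B>) = {λ, p, t}.
FOLLOW(<S>) includes $ since <S> is the start symbol.
FOLLOW(<S>): <S> appears on no right-hand side. Thus FOLLOW(<S>) = {$}.
FOLLOW(<B>): in <S>::=u <B> <B> (occurrence 1), <B> is followed by <B> with FIRST {λ, p, t}; in <S>::=u <B> <B> (occurrence 1), the suffix after <B> is nullable, so FOLLOW(<B>) ⊇ FOLLOW(<S>) = {$}; in <S>::=u <B> <B> (occurrence 2), the suffix after <B> is empty, so FOLLOW(<B>) ⊇ FOLLOW(<S>) = {$}; in <B>::=<H> <B>, the suffix after <B> is empty (adds nothing new). Thus FOLLOW(<B>) = {$, p, t}.
FOLLOW(<H>): in <B>::=<H> <B>, <H> is followed by <B> with FIRST {λ, p, t}; in <B>::=<H> <B>, the suffix after <H> is nullable, so FOLLOW(<H>) ⊇ FOLLOW(<B>) = {$, p, t}. Thus FOLLOW(<H>) = {$, p, t}.
FOLLOW(<K>): in <H>::=<K>, the suffix after <K> is empty, so FOLLOW(<K>) ⊇ FOLLOW(<H>) = {$, p, t}; in <H>::=t <K>, the suffix after <K> is empty, so FOLLOW(<K>) ⊇ FOLLOW(<H>) = {$, p, t}. Thus FOLLOW(<K>) = {$, p, t}.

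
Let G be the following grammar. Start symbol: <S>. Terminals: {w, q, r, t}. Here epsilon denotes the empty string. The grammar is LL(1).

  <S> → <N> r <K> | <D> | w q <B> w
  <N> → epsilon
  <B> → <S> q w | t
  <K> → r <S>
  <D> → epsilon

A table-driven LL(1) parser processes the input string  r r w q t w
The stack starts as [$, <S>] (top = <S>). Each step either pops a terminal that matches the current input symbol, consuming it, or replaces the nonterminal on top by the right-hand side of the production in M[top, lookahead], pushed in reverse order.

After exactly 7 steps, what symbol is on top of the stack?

     Stack        Input          Action
  1  $ <S>        r r w q t w $  expand <S> → <N> r <K>
  2  $ <K> r <N>  r r w q t w $  expand <N> → epsilon
  3  $ <K> r      r r w q t w $  match r
  4  $ <K>        r w q t w $    expand <K> → r <S>
  5  $ <S> r      r w q t w $    match r
  6  $ <S>        w q t w $      expand <S> → w q <B> w
  7  $ w <B> q w  w q t w $      match w
Stack after step 7: $ w <B> q (top = q).

q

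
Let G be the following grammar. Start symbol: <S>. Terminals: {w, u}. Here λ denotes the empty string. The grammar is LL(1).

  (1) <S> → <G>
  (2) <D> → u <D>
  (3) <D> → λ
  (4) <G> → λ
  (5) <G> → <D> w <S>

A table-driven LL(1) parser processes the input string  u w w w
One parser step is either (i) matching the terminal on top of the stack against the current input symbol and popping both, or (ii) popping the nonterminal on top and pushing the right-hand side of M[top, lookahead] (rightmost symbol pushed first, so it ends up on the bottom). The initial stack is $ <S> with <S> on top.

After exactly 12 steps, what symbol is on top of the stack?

<D>

step 1: stack=$ <S>  input=u w w w $  — expand <S> → <G>
step 2: stack=$ <G>  input=u w w w $  — expand <G> → <D> w <S>
step 3: stack=$ <S> w <D>  input=u w w w $  — expand <D> → u <D>
step 4: stack=$ <S> w <D> u  input=u w w w $  — match u
step 5: stack=$ <S> w <D>  input=w w w $  — expand <D> → λ
step 6: stack=$ <S> w  input=w w w $  — match w
step 7: stack=$ <S>  input=w w $  — expand <S> → <G>
step 8: stack=$ <G>  input=w w $  — expand <G> → <D> w <S>
step 9: stack=$ <S> w <D>  input=w w $  — expand <D> → λ
step 10: stack=$ <S> w  input=w w $  — match w
step 11: stack=$ <S>  input=w $  — expand <S> → <G>
step 12: stack=$ <G>  input=w $  — expand <G> → <D> w <S>
Stack after step 12: $ <S> w <D> (top = <D>).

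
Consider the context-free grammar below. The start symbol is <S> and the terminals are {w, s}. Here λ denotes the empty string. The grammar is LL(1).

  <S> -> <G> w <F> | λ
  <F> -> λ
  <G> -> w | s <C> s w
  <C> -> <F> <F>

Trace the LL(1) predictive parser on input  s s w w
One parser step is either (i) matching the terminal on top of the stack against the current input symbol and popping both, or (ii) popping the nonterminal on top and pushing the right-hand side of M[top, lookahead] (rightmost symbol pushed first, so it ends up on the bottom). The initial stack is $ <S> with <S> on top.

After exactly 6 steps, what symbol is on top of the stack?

s

     Stack                Input      Action
  1  $ <S>                s s w w $  expand <S> -> <G> w <F>
  2  $ <F> w <G>          s s w w $  expand <G> -> s <C> s w
  3  $ <F> w w s <C> s    s s w w $  match s
  4  $ <F> w w s <C>      s w w $    expand <C> -> <F> <F>
  5  $ <F> w w s <F> <F>  s w w $    expand <F> -> λ
  6  $ <F> w w s <F>      s w w $    expand <F> -> λ
Stack after step 6: $ <F> w w s (top = s).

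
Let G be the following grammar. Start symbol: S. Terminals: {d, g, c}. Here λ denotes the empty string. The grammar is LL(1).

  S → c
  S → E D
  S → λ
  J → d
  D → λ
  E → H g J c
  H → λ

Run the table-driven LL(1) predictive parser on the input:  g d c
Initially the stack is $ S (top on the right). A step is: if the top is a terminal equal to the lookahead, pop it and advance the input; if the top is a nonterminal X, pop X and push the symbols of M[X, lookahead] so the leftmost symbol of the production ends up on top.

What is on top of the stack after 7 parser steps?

D

     Stack        Input    Action
  1  $ S          g d c $  expand S → E D
  2  $ D E        g d c $  expand E → H g J c
  3  $ D c J g H  g d c $  expand H → λ
  4  $ D c J g    g d c $  match g
  5  $ D c J      d c $    expand J → d
  6  $ D c d      d c $    match d
  7  $ D c        c $      match c
Stack after step 7: $ D (top = D).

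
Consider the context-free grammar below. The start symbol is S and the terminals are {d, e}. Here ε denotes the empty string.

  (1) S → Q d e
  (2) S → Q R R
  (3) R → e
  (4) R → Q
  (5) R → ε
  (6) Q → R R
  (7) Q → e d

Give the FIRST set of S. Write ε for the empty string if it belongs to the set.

{ε, d, e}

FIRST(S): from S→Q d e we get {d, e}; from S→Q R R we get {ε, e}. So FIRST(S) = {ε, d, e}.
FIRST(R): from R→e we get {e}; from R→Q we get {ε, e}; from R→ε we get {ε}. So FIRST(R) = {ε, e}.
FIRST(Q): from Q→R R we get {ε, e}; from Q→e d we get {e}. So FIRST(Q) = {ε, e}.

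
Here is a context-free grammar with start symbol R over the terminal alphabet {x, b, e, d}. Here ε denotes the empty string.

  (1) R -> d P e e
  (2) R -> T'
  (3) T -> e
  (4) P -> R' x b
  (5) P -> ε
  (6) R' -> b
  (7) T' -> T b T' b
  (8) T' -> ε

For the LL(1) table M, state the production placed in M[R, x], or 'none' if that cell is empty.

FIRST(T) = {e}
FIRST(R') = {b}
FIRST(P) = {ε, b}  (via R' x b)
FIRST(T') = {ε, e}  (via T b T' b)
FIRST(R) = {ε, d, e}  (via T')
FOLLOW(R) includes $ since R is the start symbol.
FOLLOW(R): R appears on no right-hand side. Thus FOLLOW(R) = {$}.
For R -> d P e e: FIRST(d P e e) = {d}, so it goes in M[R, t] for t ∈ {d}.
For R -> T': FIRST(T') = {ε, e}, so it goes in M[R, t] for t ∈ {e}; since ε ∈ FIRST, also for every t ∈ FOLLOW(R) = {$}.
None of these place a production in M[R, x].

none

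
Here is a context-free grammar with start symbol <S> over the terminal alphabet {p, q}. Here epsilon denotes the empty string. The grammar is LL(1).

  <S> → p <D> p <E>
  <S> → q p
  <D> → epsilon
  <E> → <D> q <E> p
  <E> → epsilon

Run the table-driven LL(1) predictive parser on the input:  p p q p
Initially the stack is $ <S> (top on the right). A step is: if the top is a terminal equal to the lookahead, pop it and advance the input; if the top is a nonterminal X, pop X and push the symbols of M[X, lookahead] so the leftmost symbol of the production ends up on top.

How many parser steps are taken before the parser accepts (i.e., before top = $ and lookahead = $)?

9

step 1: stack=$ <S>  input=p p q p $  — expand <S> → p <D> p <E>
step 2: stack=$ <E> p <D> p  input=p p q p $  — match p
step 3: stack=$ <E> p <D>  input=p q p $  — expand <D> → epsilon
step 4: stack=$ <E> p  input=p q p $  — match p
step 5: stack=$ <E>  input=q p $  — expand <E> → <D> q <E> p
step 6: stack=$ p <E> q <D>  input=q p $  — expand <D> → epsilon
step 7: stack=$ p <E> q  input=q p $  — match q
step 8: stack=$ p <E>  input=p $  — expand <E> → epsilon
step 9: stack=$ p  input=p $  — match p
Accept reached after 9 steps.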